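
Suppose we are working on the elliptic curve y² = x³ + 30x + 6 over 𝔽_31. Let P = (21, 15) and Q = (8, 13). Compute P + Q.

(20, 9)

(21, 15) + (8, 13). λ = (13 - 15)/(8 - 21) ≡ 29/18 mod 31. 18⁻¹ ≡ 19 (mod 31), so λ ≡ 24.
  x = λ² - 21 - 8 = 576 - 29 ≡ 20; y = λ·(21 - 20) - 15 ≡ 9. → (20, 9)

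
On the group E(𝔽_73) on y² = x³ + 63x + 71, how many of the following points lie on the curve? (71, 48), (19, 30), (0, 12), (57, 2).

(71, 48): 48² ≡ 41, rhs ≡ 10 → off.
(19, 30): 30² ≡ 24, rhs ≡ 24 → on.
(0, 12): 12² ≡ 71, rhs ≡ 71 → on.
(57, 2): 2² ≡ 4, rhs ≡ 4 → on.

3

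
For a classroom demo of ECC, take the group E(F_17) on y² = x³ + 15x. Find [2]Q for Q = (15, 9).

tangent at (15, 9): λ = (3·15² + 15)/(2·9) ≡ 10/1. 1⁻¹ ≡ 1 (mod 17), so λ ≡ 10·1 ≡ 10.
  x = λ² - 15 - 15 = 100 - 30 ≡ 2; y = λ·(15 - 2) - 9 ≡ 2. → (2, 2)

(2, 2)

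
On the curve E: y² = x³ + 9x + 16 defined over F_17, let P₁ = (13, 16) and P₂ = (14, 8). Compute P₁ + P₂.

(3, 6)

(13, 16) + (14, 8). λ = (8 - 16)/(14 - 13) ≡ 9/1 mod 17. 1⁻¹ ≡ 1 (mod 17) since 1·1 = 1 ≡ 1, so λ ≡ 9.
  x = λ² - 13 - 14 = 81 - 27 ≡ 3; y = λ·(13 - 3) - 16 ≡ 6. → (3, 6)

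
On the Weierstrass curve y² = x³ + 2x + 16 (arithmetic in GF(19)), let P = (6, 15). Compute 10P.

O

Repeated addition: build up to 10P.
2P: tangent at (6, 15): λ = (3·6² + 2)/(2·15) ≡ 15/11. 11⁻¹ ≡ 7 (mod 19) since 11·7 = 77 ≡ 1, so λ ≡ 15·7 ≡ 10.
  x = λ² - 6 - 6 = 100 - 12 ≡ 12; y = λ·(6 - 12) - 15 ≡ 1. → (12, 1)
3P: (12, 1) + (6, 15). λ = (15 - 1)/(6 - 12) ≡ 14/13 mod 19. 13⁻¹ ≡ 3 (mod 19), so λ ≡ 4.
  x = λ² - 12 - 6 = 16 - 18 ≡ 17; y = λ·(12 - 17) - 1 ≡ 17. → (17, 17)
4P: (17, 17) + (6, 15). λ = (15 - 17)/(6 - 17) ≡ 17/8 mod 19. 8⁻¹ ≡ 12 (mod 19), so λ ≡ 14.
  x = λ² - 17 - 6 = 196 - 23 ≡ 2; y = λ·(17 - 2) - 17 ≡ 3. → (2, 3)
5P: (2, 3) + (6, 15). λ = (15 - 3)/(6 - 2) ≡ 12/4 mod 19. 4⁻¹ ≡ 5 (mod 19), so λ ≡ 3.
  x = λ² - 2 - 6 = 9 - 8 ≡ 1; y = λ·(2 - 1) - 3 ≡ 0. → (1, 0)
6P: (1, 0) + (6, 15). λ = (15 - 0)/(6 - 1) ≡ 15/5 mod 19. 5⁻¹ ≡ 4 (mod 19) since 5·4 = 20 ≡ 1, so λ ≡ 3.
  x = λ² - 1 - 6 = 9 - 7 ≡ 2; y = λ·(1 - 2) - 0 ≡ 16. → (2, 16)
7P: (2, 16) + (6, 15). λ = (15 - 16)/(6 - 2) ≡ 18/4 mod 19. 4⁻¹ ≡ 5 (mod 19) since 4·5 = 20 ≡ 1, so λ ≡ 14.
  x = λ² - 2 - 6 = 196 - 8 ≡ 17; y = λ·(2 - 17) - 16 ≡ 2. → (17, 2)
8P: (17, 2) + (6, 15). λ = (15 - 2)/(6 - 17) ≡ 13/8 mod 19. 8⁻¹ ≡ 12 (mod 19) since 8·12 = 96 ≡ 1, so λ ≡ 4.
  x = λ² - 17 - 6 = 16 - 23 ≡ 12; y = λ·(17 - 12) - 2 ≡ 18. → (12, 18)
9P: (12, 18) + (6, 15). λ = (15 - 18)/(6 - 12) ≡ 16/13 mod 19. 13⁻¹ ≡ 3 (mod 19) since 13·3 = 39 ≡ 1, so λ ≡ 10.
  x = λ² - 12 - 6 = 100 - 18 ≡ 6; y = λ·(12 - 6) - 18 ≡ 4. → (6, 4)
10P: (6, 4) + (6, 15): same x and y₁ ≡ -y₂, so the sum is O.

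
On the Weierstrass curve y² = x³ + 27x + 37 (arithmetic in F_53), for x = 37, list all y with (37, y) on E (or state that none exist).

x³ + 27x + 37 = 51689 ≡ 14 (mod 53).
14 is a non-residue mod 53; no y exists.

none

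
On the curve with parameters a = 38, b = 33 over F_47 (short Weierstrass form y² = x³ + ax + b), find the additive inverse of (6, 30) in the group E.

(6, 17)

-(6, 30) = (6, -30 mod 47) = (6, 17).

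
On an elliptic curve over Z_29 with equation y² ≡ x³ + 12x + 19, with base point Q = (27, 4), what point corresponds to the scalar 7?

(3, 13)

Repeated addition: build up to 7Q.
2Q: tangent at (27, 4): λ = (3·27² + 12)/(2·4) ≡ 24/8. 8⁻¹ ≡ 11 (mod 29), so λ ≡ 24·11 ≡ 3.
  x = λ² - 27 - 27 = 9 - 54 ≡ 13; y = λ·(27 - 13) - 4 ≡ 9. → (13, 9)
3Q: (13, 9) + (27, 4). λ = (4 - 9)/(27 - 13) ≡ 24/14 mod 29. 14⁻¹ ≡ 27 (mod 29) since 14·27 = 378 ≡ 1, so λ ≡ 10.
  x = λ² - 13 - 27 = 100 - 40 ≡ 2; y = λ·(13 - 2) - 9 ≡ 14. → (2, 14)
4Q: (2, 14) + (27, 4). λ = (4 - 14)/(27 - 2) ≡ 19/25 mod 29. 25⁻¹ ≡ 7 (mod 29) since 25·7 = 175 ≡ 1, so λ ≡ 17.
  x = λ² - 2 - 27 = 289 - 29 ≡ 28; y = λ·(2 - 28) - 14 ≡ 8. → (28, 8)
5Q: (28, 8) + (27, 4). λ = (4 - 8)/(27 - 28) ≡ 25/28 mod 29. 28⁻¹ ≡ 28 (mod 29) since 28·28 = 784 ≡ 1, so λ ≡ 4.
  x = λ² - 28 - 27 = 16 - 55 ≡ 19; y = λ·(28 - 19) - 8 ≡ 28. → (19, 28)
6Q: (19, 28) + (27, 4). λ = (4 - 28)/(27 - 19) ≡ 5/8 mod 29. 8⁻¹ ≡ 11 (mod 29) since 8·11 = 88 ≡ 1, so λ ≡ 26.
  x = λ² - 19 - 27 = 676 - 46 ≡ 21; y = λ·(19 - 21) - 28 ≡ 7. → (21, 7)
7Q: (21, 7) + (27, 4). λ = (4 - 7)/(27 - 21) ≡ 26/6 mod 29. 6⁻¹ ≡ 5 (mod 29), so λ ≡ 14.
  x = λ² - 21 - 27 = 196 - 48 ≡ 3; y = λ·(21 - 3) - 7 ≡ 13. → (3, 13)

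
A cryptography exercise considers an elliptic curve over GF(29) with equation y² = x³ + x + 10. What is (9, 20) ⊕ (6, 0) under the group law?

(9, 20) + (6, 0). λ = (0 - 20)/(6 - 9) ≡ 9/26 mod 29. 26⁻¹ ≡ 19 (mod 29) since 26·19 = 494 ≡ 1, so λ ≡ 26.
  x = λ² - 9 - 6 = 676 - 15 ≡ 23; y = λ·(9 - 23) - 20 ≡ 22. → (23, 22)

(23, 22)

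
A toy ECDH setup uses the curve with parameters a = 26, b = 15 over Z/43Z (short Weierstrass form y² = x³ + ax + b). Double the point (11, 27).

tangent at (11, 27): λ = (3·11² + 26)/(2·27) ≡ 2/11. 11⁻¹ ≡ 4 (mod 43), so λ ≡ 2·4 ≡ 8.
  x = λ² - 11 - 11 = 64 - 22 ≡ 42; y = λ·(11 - 42) - 27 ≡ 26. → (42, 26)

(42, 26)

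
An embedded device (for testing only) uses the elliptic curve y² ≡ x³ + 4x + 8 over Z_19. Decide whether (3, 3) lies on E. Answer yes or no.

y² = 3² ≡ 9; x³ + 4x + 8 = 47 ≡ 9 (mod 19). 9 = 9.

yes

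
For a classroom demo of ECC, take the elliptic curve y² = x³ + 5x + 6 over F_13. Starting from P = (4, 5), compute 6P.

Double-and-add on 6 = (110)₂. Start with P = (4, 5) for the leading 1-bit.
double: tangent at (4, 5): λ = (3·4² + 5)/(2·5) ≡ 1/10. 10⁻¹ ≡ 4 (mod 13) since 10·4 = 40 ≡ 1, so λ ≡ 1·4 ≡ 4.
  x = λ² - 4 - 4 = 16 - 8 ≡ 8; y = λ·(4 - 8) - 5 ≡ 5. → (8, 5)
add P: (8, 5) + (4, 5). λ = (5 - 5)/(4 - 8) ≡ 0/9 mod 13. 9⁻¹ ≡ 3 (mod 13), so λ ≡ 0.
  x = λ² - 8 - 4 = 0 - 12 ≡ 1; y = λ·(8 - 1) - 5 ≡ 8. → (1, 8)
double: tangent at (1, 8): λ = (3·1² + 5)/(2·8) ≡ 8/3. 3⁻¹ ≡ 9 (mod 13) since 3·9 = 27 ≡ 1, so λ ≡ 8·9 ≡ 7.
  x = λ² - 1 - 1 = 49 - 2 ≡ 8; y = λ·(1 - 8) - 8 ≡ 8. → (8, 8)

(8, 8)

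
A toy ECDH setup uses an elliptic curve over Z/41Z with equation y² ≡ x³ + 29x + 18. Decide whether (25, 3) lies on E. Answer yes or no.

y² = 3² ≡ 9; x³ + 29x + 18 = 16368 ≡ 9 (mod 41). 9 = 9.

yes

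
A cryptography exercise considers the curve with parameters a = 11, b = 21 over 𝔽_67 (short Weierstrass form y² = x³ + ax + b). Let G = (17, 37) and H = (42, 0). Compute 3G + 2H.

(53, 2)

First 3G:
Repeated addition: build up to 3G.
2G: tangent at (17, 37): λ = (3·17² + 11)/(2·37) ≡ 7/7. 7⁻¹ ≡ 48 (mod 67), so λ ≡ 7·48 ≡ 1.
  x = λ² - 17 - 17 = 1 - 34 ≡ 34; y = λ·(17 - 34) - 37 ≡ 13. → (34, 13)
3G: (34, 13) + (17, 37). λ = (37 - 13)/(17 - 34) ≡ 24/50 mod 67. 50⁻¹ ≡ 63 (mod 67) since 50·63 = 3150 ≡ 1, so λ ≡ 38.
  x = λ² - 34 - 17 = 1444 - 51 ≡ 53; y = λ·(34 - 53) - 13 ≡ 2. → (53, 2)
3G = (53, 2).
Next 2H:
Repeated addition: build up to 2H.
2H: (42, 0) + (42, 0): same x and y₁ ≡ -y₂, so the sum is 𝒪.
2H = 𝒪.
Finally 3G + 2H:
(53, 2) + 𝒪 = (53, 2) (identity).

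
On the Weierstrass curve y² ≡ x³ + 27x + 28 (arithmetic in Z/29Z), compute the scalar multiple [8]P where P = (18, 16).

Repeated addition: build up to 8P.
2P: tangent at (18, 16): λ = (3·18² + 27)/(2·16) ≡ 13/3. 3⁻¹ ≡ 10 (mod 29), so λ ≡ 13·10 ≡ 14.
  x = λ² - 18 - 18 = 196 - 36 ≡ 15; y = λ·(18 - 15) - 16 ≡ 26. → (15, 26)
3P: (15, 26) + (18, 16). λ = (16 - 26)/(18 - 15) ≡ 19/3 mod 29. 3⁻¹ ≡ 10 (mod 29), so λ ≡ 16.
  x = λ² - 15 - 18 = 256 - 33 ≡ 20; y = λ·(15 - 20) - 26 ≡ 10. → (20, 10)
4P: (20, 10) + (18, 16). λ = (16 - 10)/(18 - 20) ≡ 6/27 mod 29. 27⁻¹ ≡ 14 (mod 29) since 27·14 = 378 ≡ 1, so λ ≡ 26.
  x = λ² - 20 - 18 = 676 - 38 ≡ 0; y = λ·(20 - 0) - 10 ≡ 17. → (0, 17)
5P: (0, 17) + (18, 16). λ = (16 - 17)/(18 - 0) ≡ 28/18 mod 29. 18⁻¹ ≡ 21 (mod 29) since 18·21 = 378 ≡ 1, so λ ≡ 8.
  x = λ² - 0 - 18 = 64 - 18 ≡ 17; y = λ·(0 - 17) - 17 ≡ 21. → (17, 21)
6P: (17, 21) + (18, 16). λ = (16 - 21)/(18 - 17) ≡ 24/1 mod 29. 1⁻¹ ≡ 1 (mod 29) since 1·1 = 1 ≡ 1, so λ ≡ 24.
  x = λ² - 17 - 18 = 576 - 35 ≡ 19; y = λ·(17 - 19) - 21 ≡ 18. → (19, 18)
7P: (19, 18) + (18, 16). λ = (16 - 18)/(18 - 19) ≡ 27/28 mod 29. 28⁻¹ ≡ 28 (mod 29), so λ ≡ 2.
  x = λ² - 19 - 18 = 4 - 37 ≡ 25; y = λ·(19 - 25) - 18 ≡ 28. → (25, 28)
8P: (25, 28) + (18, 16). λ = (16 - 28)/(18 - 25) ≡ 17/22 mod 29. 22⁻¹ ≡ 4 (mod 29), so λ ≡ 10.
  x = λ² - 25 - 18 = 100 - 43 ≡ 28; y = λ·(25 - 28) - 28 ≡ 0. → (28, 0)

(28, 0)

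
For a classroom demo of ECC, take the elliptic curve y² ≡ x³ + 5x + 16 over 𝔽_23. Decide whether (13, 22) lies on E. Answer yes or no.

yes

y² = 22² ≡ 1; x³ + 5x + 16 = 2278 ≡ 1 (mod 23). 1 = 1.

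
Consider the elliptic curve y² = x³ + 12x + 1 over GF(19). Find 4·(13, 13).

(11, 1)

Write Q = (13, 13).
Repeated addition: build up to 4Q.
2Q: tangent at (13, 13): λ = (3·13² + 12)/(2·13) ≡ 6/7. 7⁻¹ ≡ 11 (mod 19), so λ ≡ 6·11 ≡ 9.
  x = λ² - 13 - 13 = 81 - 26 ≡ 17; y = λ·(13 - 17) - 13 ≡ 8. → (17, 8)
3Q: (17, 8) + (13, 13). λ = (13 - 8)/(13 - 17) ≡ 5/15 mod 19. 15⁻¹ ≡ 14 (mod 19) since 15·14 = 210 ≡ 1, so λ ≡ 13.
  x = λ² - 17 - 13 = 169 - 30 ≡ 6; y = λ·(17 - 6) - 8 ≡ 2. → (6, 2)
4Q: (6, 2) + (13, 13). λ = (13 - 2)/(13 - 6) ≡ 11/7 mod 19. 7⁻¹ ≡ 11 (mod 19) since 7·11 = 77 ≡ 1, so λ ≡ 7.
  x = λ² - 6 - 13 = 49 - 19 ≡ 11; y = λ·(6 - 11) - 2 ≡ 1. → (11, 1)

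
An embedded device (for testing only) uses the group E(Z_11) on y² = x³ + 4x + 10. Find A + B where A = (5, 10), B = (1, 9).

(3, 7)

(5, 10) + (1, 9). λ = (9 - 10)/(1 - 5) ≡ 10/7 mod 11. 7⁻¹ ≡ 8 (mod 11) since 7·8 = 56 ≡ 1, so λ ≡ 3.
  x = λ² - 5 - 1 = 9 - 6 ≡ 3; y = λ·(5 - 3) - 10 ≡ 7. → (3, 7)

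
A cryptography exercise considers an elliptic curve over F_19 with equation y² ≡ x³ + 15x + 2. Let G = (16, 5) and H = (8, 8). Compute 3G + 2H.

(6, 2)

First 3G:
Repeated addition: build up to 3G.
2G: tangent at (16, 5): λ = (3·16² + 15)/(2·5) ≡ 4/10. 10⁻¹ ≡ 2 (mod 19) since 10·2 = 20 ≡ 1, so λ ≡ 4·2 ≡ 8.
  x = λ² - 16 - 16 = 64 - 32 ≡ 13; y = λ·(16 - 13) - 5 ≡ 0. → (13, 0)
3G: (13, 0) + (16, 5). λ = (5 - 0)/(16 - 13) ≡ 5/3 mod 19. 3⁻¹ ≡ 13 (mod 19) since 3·13 = 39 ≡ 1, so λ ≡ 8.
  x = λ² - 13 - 16 = 64 - 29 ≡ 16; y = λ·(13 - 16) - 0 ≡ 14. → (16, 14)
3G = (16, 14).
Next 2H:
Repeated addition: build up to 2H.
2H: tangent at (8, 8): λ = (3·8² + 15)/(2·8) ≡ 17/16. 16⁻¹ ≡ 6 (mod 19), so λ ≡ 17·6 ≡ 7.
  x = λ² - 8 - 8 = 49 - 16 ≡ 14; y = λ·(8 - 14) - 8 ≡ 7. → (14, 7)
2H = (14, 7).
Finally 3G + 2H:
(16, 14) + (14, 7). λ = (7 - 14)/(14 - 16) ≡ 12/17 mod 19. 17⁻¹ ≡ 9 (mod 19) since 17·9 = 153 ≡ 1, so λ ≡ 13.
  x = λ² - 16 - 14 = 169 - 30 ≡ 6; y = λ·(16 - 6) - 14 ≡ 2. → (6, 2)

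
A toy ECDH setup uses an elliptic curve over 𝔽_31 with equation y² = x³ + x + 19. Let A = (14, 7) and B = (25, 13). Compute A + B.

(11, 20)

(14, 7) + (25, 13). λ = (13 - 7)/(25 - 14) ≡ 6/11 mod 31. 11⁻¹ ≡ 17 (mod 31), so λ ≡ 9.
  x = λ² - 14 - 25 = 81 - 39 ≡ 11; y = λ·(14 - 11) - 7 ≡ 20. → (11, 20)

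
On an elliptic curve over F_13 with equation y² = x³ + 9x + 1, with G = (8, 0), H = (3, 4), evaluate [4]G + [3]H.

(0, 12)

First 4G:
Repeated addition: build up to 4G.
2G: (8, 0) + (8, 0): same x and y₁ ≡ -y₂, so the sum is O.
3G: O + (8, 0) = (8, 0) (identity).
4G: (8, 0) + (8, 0): same x and y₁ ≡ -y₂, so the sum is O.
4G = O.
Next 3H:
Repeated addition: build up to 3H.
2H: tangent at (3, 4): λ = (3·3² + 9)/(2·4) ≡ 10/8. 8⁻¹ ≡ 5 (mod 13) since 8·5 = 40 ≡ 1, so λ ≡ 10·5 ≡ 11.
  x = λ² - 3 - 3 = 121 - 6 ≡ 11; y = λ·(3 - 11) - 4 ≡ 12. → (11, 12)
3H: (11, 12) + (3, 4). λ = (4 - 12)/(3 - 11) ≡ 5/5 mod 13. 5⁻¹ ≡ 8 (mod 13), so λ ≡ 1.
  x = λ² - 11 - 3 = 1 - 14 ≡ 0; y = λ·(11 - 0) - 12 ≡ 12. → (0, 12)
3H = (0, 12).
Finally 4G + 3H:
O + (0, 12) = (0, 12) (identity).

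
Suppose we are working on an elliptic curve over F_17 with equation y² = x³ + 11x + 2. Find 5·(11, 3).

Write Q = (11, 3).
Repeated addition: build up to 5Q.
2Q: tangent at (11, 3): λ = (3·11² + 11)/(2·3) ≡ 0/6. 6⁻¹ ≡ 3 (mod 17), so λ ≡ 0·3 ≡ 0.
  x = λ² - 11 - 11 = 0 - 22 ≡ 12; y = λ·(11 - 12) - 3 ≡ 14. → (12, 14)
3Q: (12, 14) + (11, 3). λ = (3 - 14)/(11 - 12) ≡ 6/16 mod 17. 16⁻¹ ≡ 16 (mod 17) since 16·16 = 256 ≡ 1, so λ ≡ 11.
  x = λ² - 12 - 11 = 121 - 23 ≡ 13; y = λ·(12 - 13) - 14 ≡ 9. → (13, 9)
4Q: (13, 9) + (11, 3). λ = (3 - 9)/(11 - 13) ≡ 11/15 mod 17. 15⁻¹ ≡ 8 (mod 17) since 15·8 = 120 ≡ 1, so λ ≡ 3.
  x = λ² - 13 - 11 = 9 - 24 ≡ 2; y = λ·(13 - 2) - 9 ≡ 7. → (2, 7)
5Q: (2, 7) + (11, 3). λ = (3 - 7)/(11 - 2) ≡ 13/9 mod 17. 9⁻¹ ≡ 2 (mod 17), so λ ≡ 9.
  x = λ² - 2 - 11 = 81 - 13 ≡ 0; y = λ·(2 - 0) - 7 ≡ 11. → (0, 11)

(0, 11)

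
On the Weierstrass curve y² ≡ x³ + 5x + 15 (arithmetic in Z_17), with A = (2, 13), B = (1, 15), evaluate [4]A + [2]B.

First 4A:
Double-and-add on 4 = (100)₂. Start with A = (2, 13) for the leading 1-bit.
double: tangent at (2, 13): λ = (3·2² + 5)/(2·13) ≡ 0/9. 9⁻¹ ≡ 2 (mod 17), so λ ≡ 0·2 ≡ 0.
  x = λ² - 2 - 2 = 0 - 4 ≡ 13; y = λ·(2 - 13) - 13 ≡ 4. → (13, 4)
double: tangent at (13, 4): λ = (3·13² + 5)/(2·4) ≡ 2/8. 8⁻¹ ≡ 15 (mod 17), so λ ≡ 2·15 ≡ 13.
  x = λ² - 13 - 13 = 169 - 26 ≡ 7; y = λ·(13 - 7) - 4 ≡ 6. → (7, 6)
4A = (7, 6).
Next 2B:
Repeated addition: build up to 2B.
2B: tangent at (1, 15): λ = (3·1² + 5)/(2·15) ≡ 8/13. 13⁻¹ ≡ 4 (mod 17), so λ ≡ 8·4 ≡ 15.
  x = λ² - 1 - 1 = 225 - 2 ≡ 2; y = λ·(1 - 2) - 15 ≡ 4. → (2, 4)
2B = (2, 4).
Finally 4A + 2B:
(7, 6) + (2, 4). λ = (4 - 6)/(2 - 7) ≡ 15/12 mod 17. 12⁻¹ ≡ 10 (mod 17), so λ ≡ 14.
  x = λ² - 7 - 2 = 196 - 9 ≡ 0; y = λ·(7 - 0) - 6 ≡ 7. → (0, 7)

(0, 7)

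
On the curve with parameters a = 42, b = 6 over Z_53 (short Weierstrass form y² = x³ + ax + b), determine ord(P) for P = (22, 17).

2P: tangent at (22, 17): λ = (3·22² + 42)/(2·17) ≡ 10/34. 34⁻¹ ≡ 39 (mod 53), so λ ≡ 10·39 ≡ 19.
  x = λ² - 22 - 22 = 361 - 44 ≡ 52; y = λ·(22 - 52) - 17 ≡ 49. → (52, 49)
3P: (52, 49) + (22, 17). λ = (17 - 49)/(22 - 52) ≡ 21/23 mod 53. 23⁻¹ ≡ 30 (mod 53), so λ ≡ 47.
  x = λ² - 52 - 22 = 2209 - 74 ≡ 15; y = λ·(52 - 15) - 49 ≡ 47. → (15, 47)
4P: (15, 47) + (22, 17). λ = (17 - 47)/(22 - 15) ≡ 23/7 mod 53. 7⁻¹ ≡ 38 (mod 53), so λ ≡ 26.
  x = λ² - 15 - 22 = 676 - 37 ≡ 3; y = λ·(15 - 3) - 47 ≡ 0. → (3, 0)
5P: (3, 0) + (22, 17). λ = (17 - 0)/(22 - 3) ≡ 17/19 mod 53. 19⁻¹ ≡ 14 (mod 53) since 19·14 = 266 ≡ 1, so λ ≡ 26.
  x = λ² - 3 - 22 = 676 - 25 ≡ 15; y = λ·(3 - 15) - 0 ≡ 6. → (15, 6)
6P: (15, 6) + (22, 17). λ = (17 - 6)/(22 - 15) ≡ 11/7 mod 53. 7⁻¹ ≡ 38 (mod 53), so λ ≡ 47.
  x = λ² - 15 - 22 = 2209 - 37 ≡ 52; y = λ·(15 - 52) - 6 ≡ 4. → (52, 4)
7P: (52, 4) + (22, 17). λ = (17 - 4)/(22 - 52) ≡ 13/23 mod 53. 23⁻¹ ≡ 30 (mod 53) since 23·30 = 690 ≡ 1, so λ ≡ 19.
  x = λ² - 52 - 22 = 361 - 74 ≡ 22; y = λ·(52 - 22) - 4 ≡ 36. → (22, 36)
8P: (22, 36) + (22, 17): same x and y₁ ≡ -y₂, so the sum is ∞.
8P = ∞, so the order is 8.

8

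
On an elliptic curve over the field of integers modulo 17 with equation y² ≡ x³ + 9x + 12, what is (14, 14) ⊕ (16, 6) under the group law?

(14, 14) + (16, 6). λ = (6 - 14)/(16 - 14) ≡ 9/2 mod 17. 2⁻¹ ≡ 9 (mod 17), so λ ≡ 13.
  x = λ² - 14 - 16 = 169 - 30 ≡ 3; y = λ·(14 - 3) - 14 ≡ 10. → (3, 10)

(3, 10)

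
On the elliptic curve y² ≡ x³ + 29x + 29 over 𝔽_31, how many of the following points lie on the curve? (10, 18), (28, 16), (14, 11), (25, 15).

(10, 18): 18² ≡ 14, rhs ≡ 17 → off.
(28, 16): 16² ≡ 8, rhs ≡ 8 → on.
(14, 11): 11² ≡ 28, rhs ≡ 17 → off.
(25, 15): 15² ≡ 8, rhs ≡ 11 → off.

1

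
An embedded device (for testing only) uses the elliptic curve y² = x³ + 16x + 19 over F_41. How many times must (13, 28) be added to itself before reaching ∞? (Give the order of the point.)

2P: tangent at (13, 28): λ = (3·13² + 16)/(2·28) ≡ 31/15. 15⁻¹ ≡ 11 (mod 41), so λ ≡ 31·11 ≡ 13.
  x = λ² - 13 - 13 = 169 - 26 ≡ 20; y = λ·(13 - 20) - 28 ≡ 4. → (20, 4)
3P: (20, 4) + (13, 28). λ = (28 - 4)/(13 - 20) ≡ 24/34 mod 41. 34⁻¹ ≡ 35 (mod 41), so λ ≡ 20.
  x = λ² - 20 - 13 = 400 - 33 ≡ 39; y = λ·(20 - 39) - 4 ≡ 26. → (39, 26)
4P: (39, 26) + (13, 28). λ = (28 - 26)/(13 - 39) ≡ 2/15 mod 41. 15⁻¹ ≡ 11 (mod 41) since 15·11 = 165 ≡ 1, so λ ≡ 22.
  x = λ² - 39 - 13 = 484 - 52 ≡ 22; y = λ·(39 - 22) - 26 ≡ 20. → (22, 20)
5P: (22, 20) + (13, 28). λ = (28 - 20)/(13 - 22) ≡ 8/32 mod 41. 32⁻¹ ≡ 9 (mod 41) since 32·9 = 288 ≡ 1, so λ ≡ 31.
  x = λ² - 22 - 13 = 961 - 35 ≡ 24; y = λ·(22 - 24) - 20 ≡ 0. → (24, 0)
6P: (24, 0) + (13, 28). λ = (28 - 0)/(13 - 24) ≡ 28/30 mod 41. 30⁻¹ ≡ 26 (mod 41), so λ ≡ 31.
  x = λ² - 24 - 13 = 961 - 37 ≡ 22; y = λ·(24 - 22) - 0 ≡ 21. → (22, 21)
7P: (22, 21) + (13, 28). λ = (28 - 21)/(13 - 22) ≡ 7/32 mod 41. 32⁻¹ ≡ 9 (mod 41), so λ ≡ 22.
  x = λ² - 22 - 13 = 484 - 35 ≡ 39; y = λ·(22 - 39) - 21 ≡ 15. → (39, 15)
8P: (39, 15) + (13, 28). λ = (28 - 15)/(13 - 39) ≡ 13/15 mod 41. 15⁻¹ ≡ 11 (mod 41), so λ ≡ 20.
  x = λ² - 39 - 13 = 400 - 52 ≡ 20; y = λ·(39 - 20) - 15 ≡ 37. → (20, 37)
9P: (20, 37) + (13, 28). λ = (28 - 37)/(13 - 20) ≡ 32/34 mod 41. 34⁻¹ ≡ 35 (mod 41), so λ ≡ 13.
  x = λ² - 20 - 13 = 169 - 33 ≡ 13; y = λ·(20 - 13) - 37 ≡ 13. → (13, 13)
10P: (13, 13) + (13, 28): same x and y₁ ≡ -y₂, so the sum is ∞.
10P = ∞, so the order is 10.

10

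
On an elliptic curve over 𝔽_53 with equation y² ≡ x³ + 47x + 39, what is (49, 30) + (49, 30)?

(44, 0)

tangent at (49, 30): λ = (3·49² + 47)/(2·30) ≡ 42/7. 7⁻¹ ≡ 38 (mod 53) since 7·38 = 266 ≡ 1, so λ ≡ 42·38 ≡ 6.
  x = λ² - 49 - 49 = 36 - 98 ≡ 44; y = λ·(49 - 44) - 30 ≡ 0. → (44, 0)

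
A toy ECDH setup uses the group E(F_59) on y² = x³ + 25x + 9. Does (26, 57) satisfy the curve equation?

yes

y² = 57² ≡ 4; x³ + 25x + 9 = 18235 ≡ 4 (mod 59). 4 = 4.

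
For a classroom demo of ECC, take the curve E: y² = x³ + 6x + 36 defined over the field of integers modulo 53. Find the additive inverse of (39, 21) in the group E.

(39, 32)

-(39, 21) = (39, -21 mod 53) = (39, 32).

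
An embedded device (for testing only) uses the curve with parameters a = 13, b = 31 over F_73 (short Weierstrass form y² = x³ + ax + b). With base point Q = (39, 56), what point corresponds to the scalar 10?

Repeated addition: build up to 10Q.
2Q: tangent at (39, 56): λ = (3·39² + 13)/(2·56) ≡ 50/39. 39⁻¹ ≡ 15 (mod 73), so λ ≡ 50·15 ≡ 20.
  x = λ² - 39 - 39 = 400 - 78 ≡ 30; y = λ·(39 - 30) - 56 ≡ 51. → (30, 51)
3Q: (30, 51) + (39, 56). λ = (56 - 51)/(39 - 30) ≡ 5/9 mod 73. 9⁻¹ ≡ 65 (mod 73), so λ ≡ 33.
  x = λ² - 30 - 39 = 1089 - 69 ≡ 71; y = λ·(30 - 71) - 51 ≡ 56. → (71, 56)
4Q: (71, 56) + (39, 56). λ = (56 - 56)/(39 - 71) ≡ 0/41 mod 73. 41⁻¹ ≡ 57 (mod 73), so λ ≡ 0.
  x = λ² - 71 - 39 = 0 - 110 ≡ 36; y = λ·(71 - 36) - 56 ≡ 17. → (36, 17)
5Q: (36, 17) + (39, 56). λ = (56 - 17)/(39 - 36) ≡ 39/3 mod 73. 3⁻¹ ≡ 49 (mod 73), so λ ≡ 13.
  x = λ² - 36 - 39 = 169 - 75 ≡ 21; y = λ·(36 - 21) - 17 ≡ 32. → (21, 32)
6Q: (21, 32) + (39, 56). λ = (56 - 32)/(39 - 21) ≡ 24/18 mod 73. 18⁻¹ ≡ 69 (mod 73) since 18·69 = 1242 ≡ 1, so λ ≡ 50.
  x = λ² - 21 - 39 = 2500 - 60 ≡ 31; y = λ·(21 - 31) - 32 ≡ 52. → (31, 52)
7Q: (31, 52) + (39, 56). λ = (56 - 52)/(39 - 31) ≡ 4/8 mod 73. 8⁻¹ ≡ 64 (mod 73), so λ ≡ 37.
  x = λ² - 31 - 39 = 1369 - 70 ≡ 58; y = λ·(31 - 58) - 52 ≡ 44. → (58, 44)
8Q: (58, 44) + (39, 56). λ = (56 - 44)/(39 - 58) ≡ 12/54 mod 73. 54⁻¹ ≡ 23 (mod 73) since 54·23 = 1242 ≡ 1, so λ ≡ 57.
  x = λ² - 58 - 39 = 3249 - 97 ≡ 13; y = λ·(58 - 13) - 44 ≡ 39. → (13, 39)
9Q: (13, 39) + (39, 56). λ = (56 - 39)/(39 - 13) ≡ 17/26 mod 73. 26⁻¹ ≡ 59 (mod 73), so λ ≡ 54.
  x = λ² - 13 - 39 = 2916 - 52 ≡ 17; y = λ·(13 - 17) - 39 ≡ 37. → (17, 37)
10Q: (17, 37) + (39, 56). λ = (56 - 37)/(39 - 17) ≡ 19/22 mod 73. 22⁻¹ ≡ 10 (mod 73), so λ ≡ 44.
  x = λ² - 17 - 39 = 1936 - 56 ≡ 55; y = λ·(17 - 55) - 37 ≡ 43. → (55, 43)

(55, 43)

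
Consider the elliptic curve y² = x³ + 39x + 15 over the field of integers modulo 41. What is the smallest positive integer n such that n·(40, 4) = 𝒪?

6

2P: tangent at (40, 4): λ = (3·40² + 39)/(2·4) ≡ 1/8. 8⁻¹ ≡ 36 (mod 41) since 8·36 = 288 ≡ 1, so λ ≡ 1·36 ≡ 36.
  x = λ² - 40 - 40 = 1296 - 80 ≡ 27; y = λ·(40 - 27) - 4 ≡ 13. → (27, 13)
3P: (27, 13) + (40, 4). λ = (4 - 13)/(40 - 27) ≡ 32/13 mod 41. 13⁻¹ ≡ 19 (mod 41), so λ ≡ 34.
  x = λ² - 27 - 40 = 1156 - 67 ≡ 23; y = λ·(27 - 23) - 13 ≡ 0. → (23, 0)
4P: (23, 0) + (40, 4). λ = (4 - 0)/(40 - 23) ≡ 4/17 mod 41. 17⁻¹ ≡ 29 (mod 41), so λ ≡ 34.
  x = λ² - 23 - 40 = 1156 - 63 ≡ 27; y = λ·(23 - 27) - 0 ≡ 28. → (27, 28)
5P: (27, 28) + (40, 4). λ = (4 - 28)/(40 - 27) ≡ 17/13 mod 41. 13⁻¹ ≡ 19 (mod 41), so λ ≡ 36.
  x = λ² - 27 - 40 = 1296 - 67 ≡ 40; y = λ·(27 - 40) - 28 ≡ 37. → (40, 37)
6P: (40, 37) + (40, 4): same x and y₁ ≡ -y₂, so the sum is 𝒪.
6P = 𝒪, so the order is 6.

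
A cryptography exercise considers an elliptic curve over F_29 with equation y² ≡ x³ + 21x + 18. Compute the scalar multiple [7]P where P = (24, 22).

O

Repeated addition: build up to 7P.
2P: tangent at (24, 22): λ = (3·24² + 21)/(2·22) ≡ 9/15. 15⁻¹ ≡ 2 (mod 29), so λ ≡ 9·2 ≡ 18.
  x = λ² - 24 - 24 = 324 - 48 ≡ 15; y = λ·(24 - 15) - 22 ≡ 24. → (15, 24)
3P: (15, 24) + (24, 22). λ = (22 - 24)/(24 - 15) ≡ 27/9 mod 29. 9⁻¹ ≡ 13 (mod 29) since 9·13 = 117 ≡ 1, so λ ≡ 3.
  x = λ² - 15 - 24 = 9 - 39 ≡ 28; y = λ·(15 - 28) - 24 ≡ 24. → (28, 24)
4P: (28, 24) + (24, 22). λ = (22 - 24)/(24 - 28) ≡ 27/25 mod 29. 25⁻¹ ≡ 7 (mod 29) since 25·7 = 175 ≡ 1, so λ ≡ 15.
  x = λ² - 28 - 24 = 225 - 52 ≡ 28; y = λ·(28 - 28) - 24 ≡ 5. → (28, 5)
5P: (28, 5) + (24, 22). λ = (22 - 5)/(24 - 28) ≡ 17/25 mod 29. 25⁻¹ ≡ 7 (mod 29) since 25·7 = 175 ≡ 1, so λ ≡ 3.
  x = λ² - 28 - 24 = 9 - 52 ≡ 15; y = λ·(28 - 15) - 5 ≡ 5. → (15, 5)
6P: (15, 5) + (24, 22). λ = (22 - 5)/(24 - 15) ≡ 17/9 mod 29. 9⁻¹ ≡ 13 (mod 29), so λ ≡ 18.
  x = λ² - 15 - 24 = 324 - 39 ≡ 24; y = λ·(15 - 24) - 5 ≡ 7. → (24, 7)
7P: (24, 7) + (24, 22): same x and y₁ ≡ -y₂, so the sum is O.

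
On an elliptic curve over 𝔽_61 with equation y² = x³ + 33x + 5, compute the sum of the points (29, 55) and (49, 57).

(19, 7)

(29, 55) + (49, 57). λ = (57 - 55)/(49 - 29) ≡ 2/20 mod 61. 20⁻¹ ≡ 58 (mod 61), so λ ≡ 55.
  x = λ² - 29 - 49 = 3025 - 78 ≡ 19; y = λ·(29 - 19) - 55 ≡ 7. → (19, 7)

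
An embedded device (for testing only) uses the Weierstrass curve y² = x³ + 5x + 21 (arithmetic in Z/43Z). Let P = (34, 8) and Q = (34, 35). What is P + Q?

O

The two points share x = 34 and their y-coordinates satisfy 8 + 35 ≡ 0 (mod 43), so they are inverses. Their sum is 𝒪.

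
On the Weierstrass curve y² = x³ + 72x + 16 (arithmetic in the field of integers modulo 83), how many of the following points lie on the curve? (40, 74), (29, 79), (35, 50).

(40, 74): 74² ≡ 81, rhs ≡ 81 → on.
(29, 79): 79² ≡ 16, rhs ≡ 16 → on.
(35, 50): 50² ≡ 10, rhs ≡ 10 → on.

3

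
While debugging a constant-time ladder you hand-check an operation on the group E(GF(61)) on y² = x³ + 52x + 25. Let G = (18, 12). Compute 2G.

tangent at (18, 12): λ = (3·18² + 52)/(2·12) ≡ 48/24. 24⁻¹ ≡ 28 (mod 61), so λ ≡ 48·28 ≡ 2.
  x = λ² - 18 - 18 = 4 - 36 ≡ 29; y = λ·(18 - 29) - 12 ≡ 27. → (29, 27)

(29, 27)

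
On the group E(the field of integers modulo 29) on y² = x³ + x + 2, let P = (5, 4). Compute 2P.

tangent at (5, 4): λ = (3·5² + 1)/(2·4) ≡ 18/8. 8⁻¹ ≡ 11 (mod 29), so λ ≡ 18·11 ≡ 24.
  x = λ² - 5 - 5 = 576 - 10 ≡ 15; y = λ·(5 - 15) - 4 ≡ 17. → (15, 17)

(15, 17)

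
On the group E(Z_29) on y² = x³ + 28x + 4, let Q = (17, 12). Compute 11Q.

Double-and-add on 11 = (1011)₂. Start with Q = (17, 12) for the leading 1-bit.
double: tangent at (17, 12): λ = (3·17² + 28)/(2·12) ≡ 25/24. 24⁻¹ ≡ 23 (mod 29), so λ ≡ 25·23 ≡ 24.
  x = λ² - 17 - 17 = 576 - 34 ≡ 20; y = λ·(17 - 20) - 12 ≡ 3. → (20, 3)
double: tangent at (20, 3): λ = (3·20² + 28)/(2·3) ≡ 10/6. 6⁻¹ ≡ 5 (mod 29) since 6·5 = 30 ≡ 1, so λ ≡ 10·5 ≡ 21.
  x = λ² - 20 - 20 = 441 - 40 ≡ 24; y = λ·(20 - 24) - 3 ≡ 0. → (24, 0)
add Q: (24, 0) + (17, 12). λ = (12 - 0)/(17 - 24) ≡ 12/22 mod 29. 22⁻¹ ≡ 4 (mod 29), so λ ≡ 19.
  x = λ² - 24 - 17 = 361 - 41 ≡ 1; y = λ·(24 - 1) - 0 ≡ 2. → (1, 2)
double: tangent at (1, 2): λ = (3·1² + 28)/(2·2) ≡ 2/4. 4⁻¹ ≡ 22 (mod 29) since 4·22 = 88 ≡ 1, so λ ≡ 2·22 ≡ 15.
  x = λ² - 1 - 1 = 225 - 2 ≡ 20; y = λ·(1 - 20) - 2 ≡ 3. → (20, 3)
add Q: (20, 3) + (17, 12). λ = (12 - 3)/(17 - 20) ≡ 9/26 mod 29. 26⁻¹ ≡ 19 (mod 29) since 26·19 = 494 ≡ 1, so λ ≡ 26.
  x = λ² - 20 - 17 = 676 - 37 ≡ 1; y = λ·(20 - 1) - 3 ≡ 27. → (1, 27)

(1, 27)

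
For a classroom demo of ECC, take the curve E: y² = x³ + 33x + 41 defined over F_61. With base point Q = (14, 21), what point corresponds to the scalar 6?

Repeated addition: build up to 6Q.
2Q: tangent at (14, 21): λ = (3·14² + 33)/(2·21) ≡ 11/42. 42⁻¹ ≡ 16 (mod 61), so λ ≡ 11·16 ≡ 54.
  x = λ² - 14 - 14 = 2916 - 28 ≡ 21; y = λ·(14 - 21) - 21 ≡ 28. → (21, 28)
3Q: (21, 28) + (14, 21). λ = (21 - 28)/(14 - 21) ≡ 54/54 mod 61. 54⁻¹ ≡ 26 (mod 61), so λ ≡ 1.
  x = λ² - 21 - 14 = 1 - 35 ≡ 27; y = λ·(21 - 27) - 28 ≡ 27. → (27, 27)
4Q: (27, 27) + (14, 21). λ = (21 - 27)/(14 - 27) ≡ 55/48 mod 61. 48⁻¹ ≡ 14 (mod 61) since 48·14 = 672 ≡ 1, so λ ≡ 38.
  x = λ² - 27 - 14 = 1444 - 41 ≡ 0; y = λ·(27 - 0) - 27 ≡ 23. → (0, 23)
5Q: (0, 23) + (14, 21). λ = (21 - 23)/(14 - 0) ≡ 59/14 mod 61. 14⁻¹ ≡ 48 (mod 61) since 14·48 = 672 ≡ 1, so λ ≡ 26.
  x = λ² - 0 - 14 = 676 - 14 ≡ 52; y = λ·(0 - 52) - 23 ≡ 28. → (52, 28)
6Q: (52, 28) + (14, 21). λ = (21 - 28)/(14 - 52) ≡ 54/23 mod 61. 23⁻¹ ≡ 8 (mod 61), so λ ≡ 5.
  x = λ² - 52 - 14 = 25 - 66 ≡ 20; y = λ·(52 - 20) - 28 ≡ 10. → (20, 10)

(20, 10)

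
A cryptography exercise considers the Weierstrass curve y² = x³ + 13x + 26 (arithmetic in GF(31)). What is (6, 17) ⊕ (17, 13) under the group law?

(6, 17) + (17, 13). λ = (13 - 17)/(17 - 6) ≡ 27/11 mod 31. 11⁻¹ ≡ 17 (mod 31), so λ ≡ 25.
  x = λ² - 6 - 17 = 625 - 23 ≡ 13; y = λ·(6 - 13) - 17 ≡ 25. → (13, 25)

(13, 25)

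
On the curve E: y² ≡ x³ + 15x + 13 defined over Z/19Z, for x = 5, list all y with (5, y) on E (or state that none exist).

2, 17

x³ + 15x + 13 = 213 ≡ 4 (mod 19).
Square roots of 4 mod 19: 2 and 17 (since 2² = 4 ≡ 4).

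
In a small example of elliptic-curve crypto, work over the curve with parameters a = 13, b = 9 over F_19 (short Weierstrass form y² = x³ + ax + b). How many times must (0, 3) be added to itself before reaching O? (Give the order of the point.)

2P: tangent at (0, 3): λ = (3·0² + 13)/(2·3) ≡ 13/6. 6⁻¹ ≡ 16 (mod 19), so λ ≡ 13·16 ≡ 18.
  x = λ² - 0 - 0 = 324 - 0 ≡ 1; y = λ·(0 - 1) - 3 ≡ 17. → (1, 17)
3P: (1, 17) + (0, 3). λ = (3 - 17)/(0 - 1) ≡ 5/18 mod 19. 18⁻¹ ≡ 18 (mod 19), so λ ≡ 14.
  x = λ² - 1 - 0 = 196 - 1 ≡ 5; y = λ·(1 - 5) - 17 ≡ 3. → (5, 3)
4P: (5, 3) + (0, 3). λ = (3 - 3)/(0 - 5) ≡ 0/14 mod 19. 14⁻¹ ≡ 15 (mod 19), so λ ≡ 0.
  x = λ² - 5 - 0 = 0 - 5 ≡ 14; y = λ·(5 - 14) - 3 ≡ 16. → (14, 16)
5P: (14, 16) + (0, 3). λ = (3 - 16)/(0 - 14) ≡ 6/5 mod 19. 5⁻¹ ≡ 4 (mod 19), so λ ≡ 5.
  x = λ² - 14 - 0 = 25 - 14 ≡ 11; y = λ·(14 - 11) - 16 ≡ 18. → (11, 18)
6P: (11, 18) + (0, 3). λ = (3 - 18)/(0 - 11) ≡ 4/8 mod 19. 8⁻¹ ≡ 12 (mod 19), so λ ≡ 10.
  x = λ² - 11 - 0 = 100 - 11 ≡ 13; y = λ·(11 - 13) - 18 ≡ 0. → (13, 0)
7P: (13, 0) + (0, 3). λ = (3 - 0)/(0 - 13) ≡ 3/6 mod 19. 6⁻¹ ≡ 16 (mod 19), so λ ≡ 10.
  x = λ² - 13 - 0 = 100 - 13 ≡ 11; y = λ·(13 - 11) - 0 ≡ 1. → (11, 1)
8P: (11, 1) + (0, 3). λ = (3 - 1)/(0 - 11) ≡ 2/8 mod 19. 8⁻¹ ≡ 12 (mod 19) since 8·12 = 96 ≡ 1, so λ ≡ 5.
  x = λ² - 11 - 0 = 25 - 11 ≡ 14; y = λ·(11 - 14) - 1 ≡ 3. → (14, 3)
9P: (14, 3) + (0, 3). λ = (3 - 3)/(0 - 14) ≡ 0/5 mod 19. 5⁻¹ ≡ 4 (mod 19) since 5·4 = 20 ≡ 1, so λ ≡ 0.
  x = λ² - 14 - 0 = 0 - 14 ≡ 5; y = λ·(14 - 5) - 3 ≡ 16. → (5, 16)
10P: (5, 16) + (0, 3). λ = (3 - 16)/(0 - 5) ≡ 6/14 mod 19. 14⁻¹ ≡ 15 (mod 19), so λ ≡ 14.
  x = λ² - 5 - 0 = 196 - 5 ≡ 1; y = λ·(5 - 1) - 16 ≡ 2. → (1, 2)
11P: (1, 2) + (0, 3). λ = (3 - 2)/(0 - 1) ≡ 1/18 mod 19. 18⁻¹ ≡ 18 (mod 19), so λ ≡ 18.
  x = λ² - 1 - 0 = 324 - 1 ≡ 0; y = λ·(1 - 0) - 2 ≡ 16. → (0, 16)
12P: (0, 16) + (0, 3): same x and y₁ ≡ -y₂, so the sum is O.
12P = O, so the order is 12.

12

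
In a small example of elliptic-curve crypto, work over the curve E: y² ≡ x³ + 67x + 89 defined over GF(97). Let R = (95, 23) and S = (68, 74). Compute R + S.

(95, 23) + (68, 74). λ = (74 - 23)/(68 - 95) ≡ 51/70 mod 97. 70⁻¹ ≡ 79 (mod 97) since 70·79 = 5530 ≡ 1, so λ ≡ 52.
  x = λ² - 95 - 68 = 2704 - 163 ≡ 19; y = λ·(95 - 19) - 23 ≡ 49. → (19, 49)

(19, 49)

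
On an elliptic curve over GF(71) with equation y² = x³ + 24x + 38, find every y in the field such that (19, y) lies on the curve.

x³ + 24x + 38 = 7353 ≡ 40 (mod 71).
Square roots of 40 mod 71: 18 and 53 (since 18² = 324 ≡ 40).

18, 53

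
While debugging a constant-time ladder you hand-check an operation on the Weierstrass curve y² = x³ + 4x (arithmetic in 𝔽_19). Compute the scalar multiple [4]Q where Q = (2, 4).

Double-and-add on 4 = (100)₂. Start with Q = (2, 4) for the leading 1-bit.
double: tangent at (2, 4): λ = (3·2² + 4)/(2·4) ≡ 16/8. 8⁻¹ ≡ 12 (mod 19), so λ ≡ 16·12 ≡ 2.
  x = λ² - 2 - 2 = 4 - 4 ≡ 0; y = λ·(2 - 0) - 4 ≡ 0. → (0, 0)
double: (0, 0) + (0, 0): same x and y₁ ≡ -y₂, so the sum is O.

O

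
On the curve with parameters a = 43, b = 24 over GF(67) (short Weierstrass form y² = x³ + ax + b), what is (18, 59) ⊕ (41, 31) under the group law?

(30, 43)

(18, 59) + (41, 31). λ = (31 - 59)/(41 - 18) ≡ 39/23 mod 67. 23⁻¹ ≡ 35 (mod 67) since 23·35 = 805 ≡ 1, so λ ≡ 25.
  x = λ² - 18 - 41 = 625 - 59 ≡ 30; y = λ·(18 - 30) - 59 ≡ 43. → (30, 43)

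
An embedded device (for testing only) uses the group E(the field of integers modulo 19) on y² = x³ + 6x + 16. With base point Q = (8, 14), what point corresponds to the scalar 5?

Repeated addition: build up to 5Q.
2Q: tangent at (8, 14): λ = (3·8² + 6)/(2·14) ≡ 8/9. 9⁻¹ ≡ 17 (mod 19) since 9·17 = 153 ≡ 1, so λ ≡ 8·17 ≡ 3.
  x = λ² - 8 - 8 = 9 - 16 ≡ 12; y = λ·(8 - 12) - 14 ≡ 12. → (12, 12)
3Q: (12, 12) + (8, 14). λ = (14 - 12)/(8 - 12) ≡ 2/15 mod 19. 15⁻¹ ≡ 14 (mod 19), so λ ≡ 9.
  x = λ² - 12 - 8 = 81 - 20 ≡ 4; y = λ·(12 - 4) - 12 ≡ 3. → (4, 3)
4Q: (4, 3) + (8, 14). λ = (14 - 3)/(8 - 4) ≡ 11/4 mod 19. 4⁻¹ ≡ 5 (mod 19), so λ ≡ 17.
  x = λ² - 4 - 8 = 289 - 12 ≡ 11; y = λ·(4 - 11) - 3 ≡ 11. → (11, 11)
5Q: (11, 11) + (8, 14). λ = (14 - 11)/(8 - 11) ≡ 3/16 mod 19. 16⁻¹ ≡ 6 (mod 19) since 16·6 = 96 ≡ 1, so λ ≡ 18.
  x = λ² - 11 - 8 = 324 - 19 ≡ 1; y = λ·(11 - 1) - 11 ≡ 17. → (1, 17)

(1, 17)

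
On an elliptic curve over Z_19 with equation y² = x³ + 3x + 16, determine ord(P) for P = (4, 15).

2P: tangent at (4, 15): λ = (3·4² + 3)/(2·15) ≡ 13/11. 11⁻¹ ≡ 7 (mod 19) since 11·7 = 77 ≡ 1, so λ ≡ 13·7 ≡ 15.
  x = λ² - 4 - 4 = 225 - 8 ≡ 8; y = λ·(4 - 8) - 15 ≡ 1. → (8, 1)
3P: (8, 1) + (4, 15). λ = (15 - 1)/(4 - 8) ≡ 14/15 mod 19. 15⁻¹ ≡ 14 (mod 19) since 15·14 = 210 ≡ 1, so λ ≡ 6.
  x = λ² - 8 - 4 = 36 - 12 ≡ 5; y = λ·(8 - 5) - 1 ≡ 17. → (5, 17)
4P: (5, 17) + (4, 15). λ = (15 - 17)/(4 - 5) ≡ 17/18 mod 19. 18⁻¹ ≡ 18 (mod 19) since 18·18 = 324 ≡ 1, so λ ≡ 2.
  x = λ² - 5 - 4 = 4 - 9 ≡ 14; y = λ·(5 - 14) - 17 ≡ 3. → (14, 3)
5P: (14, 3) + (4, 15). λ = (15 - 3)/(4 - 14) ≡ 12/9 mod 19. 9⁻¹ ≡ 17 (mod 19), so λ ≡ 14.
  x = λ² - 14 - 4 = 196 - 18 ≡ 7; y = λ·(14 - 7) - 3 ≡ 0. → (7, 0)
6P: (7, 0) + (4, 15). λ = (15 - 0)/(4 - 7) ≡ 15/16 mod 19. 16⁻¹ ≡ 6 (mod 19), so λ ≡ 14.
  x = λ² - 7 - 4 = 196 - 11 ≡ 14; y = λ·(7 - 14) - 0 ≡ 16. → (14, 16)
7P: (14, 16) + (4, 15). λ = (15 - 16)/(4 - 14) ≡ 18/9 mod 19. 9⁻¹ ≡ 17 (mod 19), so λ ≡ 2.
  x = λ² - 14 - 4 = 4 - 18 ≡ 5; y = λ·(14 - 5) - 16 ≡ 2. → (5, 2)
8P: (5, 2) + (4, 15). λ = (15 - 2)/(4 - 5) ≡ 13/18 mod 19. 18⁻¹ ≡ 18 (mod 19) since 18·18 = 324 ≡ 1, so λ ≡ 6.
  x = λ² - 5 - 4 = 36 - 9 ≡ 8; y = λ·(5 - 8) - 2 ≡ 18. → (8, 18)
9P: (8, 18) + (4, 15). λ = (15 - 18)/(4 - 8) ≡ 16/15 mod 19. 15⁻¹ ≡ 14 (mod 19), so λ ≡ 15.
  x = λ² - 8 - 4 = 225 - 12 ≡ 4; y = λ·(8 - 4) - 18 ≡ 4. → (4, 4)
10P: (4, 4) + (4, 15): same x and y₁ ≡ -y₂, so the sum is O.
10P = O, so the order is 10.

10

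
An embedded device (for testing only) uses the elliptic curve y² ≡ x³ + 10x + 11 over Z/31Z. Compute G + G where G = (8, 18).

(24, 30)

tangent at (8, 18): λ = (3·8² + 10)/(2·18) ≡ 16/5. 5⁻¹ ≡ 25 (mod 31) since 5·25 = 125 ≡ 1, so λ ≡ 16·25 ≡ 28.
  x = λ² - 8 - 8 = 784 - 16 ≡ 24; y = λ·(8 - 24) - 18 ≡ 30. → (24, 30)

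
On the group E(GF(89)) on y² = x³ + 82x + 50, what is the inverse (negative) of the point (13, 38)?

-(13, 38) = (13, -38 mod 89) = (13, 51).

(13, 51)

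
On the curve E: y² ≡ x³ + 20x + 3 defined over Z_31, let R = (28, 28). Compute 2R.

(20, 23)

tangent at (28, 28): λ = (3·28² + 20)/(2·28) ≡ 16/25. 25⁻¹ ≡ 5 (mod 31) since 25·5 = 125 ≡ 1, so λ ≡ 16·5 ≡ 18.
  x = λ² - 28 - 28 = 324 - 56 ≡ 20; y = λ·(28 - 20) - 28 ≡ 23. → (20, 23)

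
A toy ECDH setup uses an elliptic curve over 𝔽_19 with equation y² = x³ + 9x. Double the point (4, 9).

tangent at (4, 9): λ = (3·4² + 9)/(2·9) ≡ 0/18. 18⁻¹ ≡ 18 (mod 19) since 18·18 = 324 ≡ 1, so λ ≡ 0·18 ≡ 0.
  x = λ² - 4 - 4 = 0 - 8 ≡ 11; y = λ·(4 - 11) - 9 ≡ 10. → (11, 10)

(11, 10)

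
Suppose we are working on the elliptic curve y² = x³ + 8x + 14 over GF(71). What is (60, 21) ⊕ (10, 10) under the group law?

(60, 21) + (10, 10). λ = (10 - 21)/(10 - 60) ≡ 60/21 mod 71. 21⁻¹ ≡ 44 (mod 71), so λ ≡ 13.
  x = λ² - 60 - 10 = 169 - 70 ≡ 28; y = λ·(60 - 28) - 21 ≡ 40. → (28, 40)

(28, 40)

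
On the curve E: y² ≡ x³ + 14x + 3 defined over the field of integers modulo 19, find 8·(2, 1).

Write G = (2, 1).
Repeated addition: build up to 8G.
2G: tangent at (2, 1): λ = (3·2² + 14)/(2·1) ≡ 7/2. 2⁻¹ ≡ 10 (mod 19), so λ ≡ 7·10 ≡ 13.
  x = λ² - 2 - 2 = 169 - 4 ≡ 13; y = λ·(2 - 13) - 1 ≡ 8. → (13, 8)
3G: (13, 8) + (2, 1). λ = (1 - 8)/(2 - 13) ≡ 12/8 mod 19. 8⁻¹ ≡ 12 (mod 19) since 8·12 = 96 ≡ 1, so λ ≡ 11.
  x = λ² - 13 - 2 = 121 - 15 ≡ 11; y = λ·(13 - 11) - 8 ≡ 14. → (11, 14)
4G: (11, 14) + (2, 1). λ = (1 - 14)/(2 - 11) ≡ 6/10 mod 19. 10⁻¹ ≡ 2 (mod 19), so λ ≡ 12.
  x = λ² - 11 - 2 = 144 - 13 ≡ 17; y = λ·(11 - 17) - 14 ≡ 9. → (17, 9)
5G: (17, 9) + (2, 1). λ = (1 - 9)/(2 - 17) ≡ 11/4 mod 19. 4⁻¹ ≡ 5 (mod 19), so λ ≡ 17.
  x = λ² - 17 - 2 = 289 - 19 ≡ 4; y = λ·(17 - 4) - 9 ≡ 3. → (4, 3)
6G: (4, 3) + (2, 1). λ = (1 - 3)/(2 - 4) ≡ 17/17 mod 19. 17⁻¹ ≡ 9 (mod 19), so λ ≡ 1.
  x = λ² - 4 - 2 = 1 - 6 ≡ 14; y = λ·(4 - 14) - 3 ≡ 6. → (14, 6)
7G: (14, 6) + (2, 1). λ = (1 - 6)/(2 - 14) ≡ 14/7 mod 19. 7⁻¹ ≡ 11 (mod 19), so λ ≡ 2.
  x = λ² - 14 - 2 = 4 - 16 ≡ 7; y = λ·(14 - 7) - 6 ≡ 8. → (7, 8)
8G: (7, 8) + (2, 1). λ = (1 - 8)/(2 - 7) ≡ 12/14 mod 19. 14⁻¹ ≡ 15 (mod 19), so λ ≡ 9.
  x = λ² - 7 - 2 = 81 - 9 ≡ 15; y = λ·(7 - 15) - 8 ≡ 15. → (15, 15)

(15, 15)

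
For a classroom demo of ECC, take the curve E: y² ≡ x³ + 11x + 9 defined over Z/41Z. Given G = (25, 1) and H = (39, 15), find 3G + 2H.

(38, 21)

First 3G:
Repeated addition: build up to 3G.
2G: tangent at (25, 1): λ = (3·25² + 11)/(2·1) ≡ 0/2. 2⁻¹ ≡ 21 (mod 41), so λ ≡ 0·21 ≡ 0.
  x = λ² - 25 - 25 = 0 - 50 ≡ 32; y = λ·(25 - 32) - 1 ≡ 40. → (32, 40)
3G: (32, 40) + (25, 1). λ = (1 - 40)/(25 - 32) ≡ 2/34 mod 41. 34⁻¹ ≡ 35 (mod 41) since 34·35 = 1190 ≡ 1, so λ ≡ 29.
  x = λ² - 32 - 25 = 841 - 57 ≡ 5; y = λ·(32 - 5) - 40 ≡ 5. → (5, 5)
3G = (5, 5).
Next 2H:
Repeated addition: build up to 2H.
2H: tangent at (39, 15): λ = (3·39² + 11)/(2·15) ≡ 23/30. 30⁻¹ ≡ 26 (mod 41) since 30·26 = 780 ≡ 1, so λ ≡ 23·26 ≡ 24.
  x = λ² - 39 - 39 = 576 - 78 ≡ 6; y = λ·(39 - 6) - 15 ≡ 39. → (6, 39)
2H = (6, 39).
Finally 3G + 2H:
(5, 5) + (6, 39). λ = (39 - 5)/(6 - 5) ≡ 34/1 mod 41. 1⁻¹ ≡ 1 (mod 41) since 1·1 = 1 ≡ 1, so λ ≡ 34.
  x = λ² - 5 - 6 = 1156 - 11 ≡ 38; y = λ·(5 - 38) - 5 ≡ 21. → (38, 21)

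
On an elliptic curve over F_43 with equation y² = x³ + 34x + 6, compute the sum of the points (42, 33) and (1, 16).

(42, 33) + (1, 16). λ = (16 - 33)/(1 - 42) ≡ 26/2 mod 43. 2⁻¹ ≡ 22 (mod 43) since 2·22 = 44 ≡ 1, so λ ≡ 13.
  x = λ² - 42 - 1 = 169 - 43 ≡ 40; y = λ·(42 - 40) - 33 ≡ 36. → (40, 36)

(40, 36)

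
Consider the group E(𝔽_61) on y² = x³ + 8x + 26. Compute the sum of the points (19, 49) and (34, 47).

(11, 15)

(19, 49) + (34, 47). λ = (47 - 49)/(34 - 19) ≡ 59/15 mod 61. 15⁻¹ ≡ 57 (mod 61) since 15·57 = 855 ≡ 1, so λ ≡ 8.
  x = λ² - 19 - 34 = 64 - 53 ≡ 11; y = λ·(19 - 11) - 49 ≡ 15. → (11, 15)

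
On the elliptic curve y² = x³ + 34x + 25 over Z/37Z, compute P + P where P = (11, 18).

tangent at (11, 18): λ = (3·11² + 34)/(2·18) ≡ 27/36. 36⁻¹ ≡ 36 (mod 37), so λ ≡ 27·36 ≡ 10.
  x = λ² - 11 - 11 = 100 - 22 ≡ 4; y = λ·(11 - 4) - 18 ≡ 15. → (4, 15)

(4, 15)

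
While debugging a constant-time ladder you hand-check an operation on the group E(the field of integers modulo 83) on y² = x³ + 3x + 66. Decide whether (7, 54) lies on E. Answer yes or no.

y² = 54² ≡ 11; x³ + 3x + 66 = 430 ≡ 15 (mod 83). 11 ≠ 15.

no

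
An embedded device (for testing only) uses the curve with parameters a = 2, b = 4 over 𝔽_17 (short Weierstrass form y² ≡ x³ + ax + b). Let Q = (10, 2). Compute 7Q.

(2, 13)

Repeated addition: build up to 7Q.
2Q: tangent at (10, 2): λ = (3·10² + 2)/(2·2) ≡ 13/4. 4⁻¹ ≡ 13 (mod 17), so λ ≡ 13·13 ≡ 16.
  x = λ² - 10 - 10 = 256 - 20 ≡ 15; y = λ·(10 - 15) - 2 ≡ 3. → (15, 3)
3Q: (15, 3) + (10, 2). λ = (2 - 3)/(10 - 15) ≡ 16/12 mod 17. 12⁻¹ ≡ 10 (mod 17), so λ ≡ 7.
  x = λ² - 15 - 10 = 49 - 25 ≡ 7; y = λ·(15 - 7) - 3 ≡ 2. → (7, 2)
4Q: (7, 2) + (10, 2). λ = (2 - 2)/(10 - 7) ≡ 0/3 mod 17. 3⁻¹ ≡ 6 (mod 17) since 3·6 = 18 ≡ 1, so λ ≡ 0.
  x = λ² - 7 - 10 = 0 - 17 ≡ 0; y = λ·(7 - 0) - 2 ≡ 15. → (0, 15)
5Q: (0, 15) + (10, 2). λ = (2 - 15)/(10 - 0) ≡ 4/10 mod 17. 10⁻¹ ≡ 12 (mod 17), so λ ≡ 14.
  x = λ² - 0 - 10 = 196 - 10 ≡ 16; y = λ·(0 - 16) - 15 ≡ 16. → (16, 16)
6Q: (16, 16) + (10, 2). λ = (2 - 16)/(10 - 16) ≡ 3/11 mod 17. 11⁻¹ ≡ 14 (mod 17), so λ ≡ 8.
  x = λ² - 16 - 10 = 64 - 26 ≡ 4; y = λ·(16 - 4) - 16 ≡ 12. → (4, 12)
7Q: (4, 12) + (10, 2). λ = (2 - 12)/(10 - 4) ≡ 7/6 mod 17. 6⁻¹ ≡ 3 (mod 17) since 6·3 = 18 ≡ 1, so λ ≡ 4.
  x = λ² - 4 - 10 = 16 - 14 ≡ 2; y = λ·(4 - 2) - 12 ≡ 13. → (2, 13)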